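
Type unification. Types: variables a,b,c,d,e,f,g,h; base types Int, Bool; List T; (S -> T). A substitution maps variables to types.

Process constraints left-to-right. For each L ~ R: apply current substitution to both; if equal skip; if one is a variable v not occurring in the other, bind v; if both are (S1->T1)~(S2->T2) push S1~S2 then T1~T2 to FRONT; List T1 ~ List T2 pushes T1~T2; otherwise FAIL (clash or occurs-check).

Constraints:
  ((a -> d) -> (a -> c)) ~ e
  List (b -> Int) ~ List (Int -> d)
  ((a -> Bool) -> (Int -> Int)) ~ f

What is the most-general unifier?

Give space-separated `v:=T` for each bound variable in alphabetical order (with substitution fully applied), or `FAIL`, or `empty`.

step 1: unify ((a -> d) -> (a -> c)) ~ e  [subst: {-} | 2 pending]
  bind e := ((a -> d) -> (a -> c))
step 2: unify List (b -> Int) ~ List (Int -> d)  [subst: {e:=((a -> d) -> (a -> c))} | 1 pending]
  -> decompose List: push (b -> Int)~(Int -> d)
step 3: unify (b -> Int) ~ (Int -> d)  [subst: {e:=((a -> d) -> (a -> c))} | 1 pending]
  -> decompose arrow: push b~Int, Int~d
step 4: unify b ~ Int  [subst: {e:=((a -> d) -> (a -> c))} | 2 pending]
  bind b := Int
step 5: unify Int ~ d  [subst: {e:=((a -> d) -> (a -> c)), b:=Int} | 1 pending]
  bind d := Int
step 6: unify ((a -> Bool) -> (Int -> Int)) ~ f  [subst: {e:=((a -> d) -> (a -> c)), b:=Int, d:=Int} | 0 pending]
  bind f := ((a -> Bool) -> (Int -> Int))

Answer: b:=Int d:=Int e:=((a -> Int) -> (a -> c)) f:=((a -> Bool) -> (Int -> Int))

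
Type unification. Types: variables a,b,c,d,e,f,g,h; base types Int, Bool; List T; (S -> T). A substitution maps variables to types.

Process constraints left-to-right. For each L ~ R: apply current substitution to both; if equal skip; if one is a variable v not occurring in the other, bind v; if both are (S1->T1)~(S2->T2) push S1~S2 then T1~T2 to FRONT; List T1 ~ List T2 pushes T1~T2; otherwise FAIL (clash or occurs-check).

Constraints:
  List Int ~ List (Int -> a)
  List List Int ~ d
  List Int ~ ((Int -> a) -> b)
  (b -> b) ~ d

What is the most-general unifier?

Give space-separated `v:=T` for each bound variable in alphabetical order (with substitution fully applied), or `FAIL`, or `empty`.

Answer: FAIL

Derivation:
step 1: unify List Int ~ List (Int -> a)  [subst: {-} | 3 pending]
  -> decompose List: push Int~(Int -> a)
step 2: unify Int ~ (Int -> a)  [subst: {-} | 3 pending]
  clash: Int vs (Int -> a)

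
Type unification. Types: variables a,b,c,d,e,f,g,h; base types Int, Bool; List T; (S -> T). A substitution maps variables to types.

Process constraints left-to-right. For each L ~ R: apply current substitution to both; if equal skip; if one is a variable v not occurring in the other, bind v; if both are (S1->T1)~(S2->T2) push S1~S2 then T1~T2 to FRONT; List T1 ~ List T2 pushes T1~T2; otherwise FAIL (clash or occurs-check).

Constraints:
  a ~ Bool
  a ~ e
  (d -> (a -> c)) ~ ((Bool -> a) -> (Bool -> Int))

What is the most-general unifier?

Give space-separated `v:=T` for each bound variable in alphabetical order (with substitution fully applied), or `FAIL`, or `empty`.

Answer: a:=Bool c:=Int d:=(Bool -> Bool) e:=Bool

Derivation:
step 1: unify a ~ Bool  [subst: {-} | 2 pending]
  bind a := Bool
step 2: unify Bool ~ e  [subst: {a:=Bool} | 1 pending]
  bind e := Bool
step 3: unify (d -> (Bool -> c)) ~ ((Bool -> Bool) -> (Bool -> Int))  [subst: {a:=Bool, e:=Bool} | 0 pending]
  -> decompose arrow: push d~(Bool -> Bool), (Bool -> c)~(Bool -> Int)
step 4: unify d ~ (Bool -> Bool)  [subst: {a:=Bool, e:=Bool} | 1 pending]
  bind d := (Bool -> Bool)
step 5: unify (Bool -> c) ~ (Bool -> Int)  [subst: {a:=Bool, e:=Bool, d:=(Bool -> Bool)} | 0 pending]
  -> decompose arrow: push Bool~Bool, c~Int
step 6: unify Bool ~ Bool  [subst: {a:=Bool, e:=Bool, d:=(Bool -> Bool)} | 1 pending]
  -> identical, skip
step 7: unify c ~ Int  [subst: {a:=Bool, e:=Bool, d:=(Bool -> Bool)} | 0 pending]
  bind c := Int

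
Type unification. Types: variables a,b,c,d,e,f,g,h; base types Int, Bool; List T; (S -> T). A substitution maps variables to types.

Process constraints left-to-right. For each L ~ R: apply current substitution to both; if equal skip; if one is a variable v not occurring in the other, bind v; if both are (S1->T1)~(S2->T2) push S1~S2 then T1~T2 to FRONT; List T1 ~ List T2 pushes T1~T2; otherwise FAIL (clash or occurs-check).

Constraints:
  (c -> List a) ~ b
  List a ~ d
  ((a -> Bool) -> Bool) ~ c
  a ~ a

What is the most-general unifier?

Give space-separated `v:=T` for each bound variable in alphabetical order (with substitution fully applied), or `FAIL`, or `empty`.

step 1: unify (c -> List a) ~ b  [subst: {-} | 3 pending]
  bind b := (c -> List a)
step 2: unify List a ~ d  [subst: {b:=(c -> List a)} | 2 pending]
  bind d := List a
step 3: unify ((a -> Bool) -> Bool) ~ c  [subst: {b:=(c -> List a), d:=List a} | 1 pending]
  bind c := ((a -> Bool) -> Bool)
step 4: unify a ~ a  [subst: {b:=(c -> List a), d:=List a, c:=((a -> Bool) -> Bool)} | 0 pending]
  -> identical, skip

Answer: b:=(((a -> Bool) -> Bool) -> List a) c:=((a -> Bool) -> Bool) d:=List a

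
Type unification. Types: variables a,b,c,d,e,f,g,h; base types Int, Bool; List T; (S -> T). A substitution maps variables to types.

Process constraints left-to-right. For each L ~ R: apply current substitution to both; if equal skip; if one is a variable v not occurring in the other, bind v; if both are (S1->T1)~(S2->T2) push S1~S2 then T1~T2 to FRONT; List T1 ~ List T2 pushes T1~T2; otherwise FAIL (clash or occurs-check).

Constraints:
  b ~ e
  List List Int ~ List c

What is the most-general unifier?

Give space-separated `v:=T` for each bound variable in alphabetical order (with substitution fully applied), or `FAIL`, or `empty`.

Answer: b:=e c:=List Int

Derivation:
step 1: unify b ~ e  [subst: {-} | 1 pending]
  bind b := e
step 2: unify List List Int ~ List c  [subst: {b:=e} | 0 pending]
  -> decompose List: push List Int~c
step 3: unify List Int ~ c  [subst: {b:=e} | 0 pending]
  bind c := List Int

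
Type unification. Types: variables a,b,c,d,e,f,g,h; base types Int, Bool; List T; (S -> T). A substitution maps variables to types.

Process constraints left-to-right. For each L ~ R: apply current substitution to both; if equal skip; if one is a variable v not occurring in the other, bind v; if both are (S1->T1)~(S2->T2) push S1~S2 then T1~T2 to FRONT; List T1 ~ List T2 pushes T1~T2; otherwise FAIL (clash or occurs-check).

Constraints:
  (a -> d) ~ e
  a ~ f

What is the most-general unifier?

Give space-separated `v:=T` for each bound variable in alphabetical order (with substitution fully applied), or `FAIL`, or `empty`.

Answer: a:=f e:=(f -> d)

Derivation:
step 1: unify (a -> d) ~ e  [subst: {-} | 1 pending]
  bind e := (a -> d)
step 2: unify a ~ f  [subst: {e:=(a -> d)} | 0 pending]
  bind a := f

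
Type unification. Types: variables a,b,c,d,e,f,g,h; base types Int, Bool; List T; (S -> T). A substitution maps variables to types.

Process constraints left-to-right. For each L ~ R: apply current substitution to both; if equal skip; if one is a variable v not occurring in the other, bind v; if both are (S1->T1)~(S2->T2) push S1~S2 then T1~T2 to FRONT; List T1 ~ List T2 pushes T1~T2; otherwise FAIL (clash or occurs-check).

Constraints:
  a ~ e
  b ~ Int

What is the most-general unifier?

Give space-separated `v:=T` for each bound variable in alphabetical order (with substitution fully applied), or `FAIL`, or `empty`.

Answer: a:=e b:=Int

Derivation:
step 1: unify a ~ e  [subst: {-} | 1 pending]
  bind a := e
step 2: unify b ~ Int  [subst: {a:=e} | 0 pending]
  bind b := Int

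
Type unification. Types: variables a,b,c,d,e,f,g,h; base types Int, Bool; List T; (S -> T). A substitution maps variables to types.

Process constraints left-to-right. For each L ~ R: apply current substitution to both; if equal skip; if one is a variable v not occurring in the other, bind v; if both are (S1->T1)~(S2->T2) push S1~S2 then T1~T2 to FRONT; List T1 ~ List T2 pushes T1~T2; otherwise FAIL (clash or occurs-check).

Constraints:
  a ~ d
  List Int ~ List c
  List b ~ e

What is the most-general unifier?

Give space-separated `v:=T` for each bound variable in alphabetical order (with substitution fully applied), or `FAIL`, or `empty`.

Answer: a:=d c:=Int e:=List b

Derivation:
step 1: unify a ~ d  [subst: {-} | 2 pending]
  bind a := d
step 2: unify List Int ~ List c  [subst: {a:=d} | 1 pending]
  -> decompose List: push Int~c
step 3: unify Int ~ c  [subst: {a:=d} | 1 pending]
  bind c := Int
step 4: unify List b ~ e  [subst: {a:=d, c:=Int} | 0 pending]
  bind e := List b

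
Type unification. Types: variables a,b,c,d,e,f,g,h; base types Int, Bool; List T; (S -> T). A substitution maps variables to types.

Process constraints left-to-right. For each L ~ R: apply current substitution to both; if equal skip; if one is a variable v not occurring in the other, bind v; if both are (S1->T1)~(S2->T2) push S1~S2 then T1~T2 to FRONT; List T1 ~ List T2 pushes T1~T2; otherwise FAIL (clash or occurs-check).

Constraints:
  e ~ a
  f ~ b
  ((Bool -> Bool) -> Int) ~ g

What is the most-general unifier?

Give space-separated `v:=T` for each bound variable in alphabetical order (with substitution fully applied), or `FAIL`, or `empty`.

step 1: unify e ~ a  [subst: {-} | 2 pending]
  bind e := a
step 2: unify f ~ b  [subst: {e:=a} | 1 pending]
  bind f := b
step 3: unify ((Bool -> Bool) -> Int) ~ g  [subst: {e:=a, f:=b} | 0 pending]
  bind g := ((Bool -> Bool) -> Int)

Answer: e:=a f:=b g:=((Bool -> Bool) -> Int)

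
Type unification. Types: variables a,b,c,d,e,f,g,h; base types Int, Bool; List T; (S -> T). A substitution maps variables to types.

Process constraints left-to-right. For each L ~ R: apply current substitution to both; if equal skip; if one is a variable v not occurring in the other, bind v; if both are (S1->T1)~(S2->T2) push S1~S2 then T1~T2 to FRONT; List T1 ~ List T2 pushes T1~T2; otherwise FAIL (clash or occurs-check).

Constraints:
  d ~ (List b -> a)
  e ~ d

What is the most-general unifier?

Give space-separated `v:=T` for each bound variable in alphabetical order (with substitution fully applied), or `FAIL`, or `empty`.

Answer: d:=(List b -> a) e:=(List b -> a)

Derivation:
step 1: unify d ~ (List b -> a)  [subst: {-} | 1 pending]
  bind d := (List b -> a)
step 2: unify e ~ (List b -> a)  [subst: {d:=(List b -> a)} | 0 pending]
  bind e := (List b -> a)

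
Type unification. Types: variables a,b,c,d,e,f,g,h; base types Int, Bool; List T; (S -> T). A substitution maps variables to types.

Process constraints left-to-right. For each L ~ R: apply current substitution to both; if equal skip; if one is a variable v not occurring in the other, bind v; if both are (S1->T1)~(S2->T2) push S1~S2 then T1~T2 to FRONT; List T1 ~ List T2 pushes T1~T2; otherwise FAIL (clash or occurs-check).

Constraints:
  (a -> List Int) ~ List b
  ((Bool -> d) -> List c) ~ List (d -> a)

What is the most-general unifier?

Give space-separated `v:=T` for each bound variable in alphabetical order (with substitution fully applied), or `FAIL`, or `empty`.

step 1: unify (a -> List Int) ~ List b  [subst: {-} | 1 pending]
  clash: (a -> List Int) vs List b

Answer: FAIL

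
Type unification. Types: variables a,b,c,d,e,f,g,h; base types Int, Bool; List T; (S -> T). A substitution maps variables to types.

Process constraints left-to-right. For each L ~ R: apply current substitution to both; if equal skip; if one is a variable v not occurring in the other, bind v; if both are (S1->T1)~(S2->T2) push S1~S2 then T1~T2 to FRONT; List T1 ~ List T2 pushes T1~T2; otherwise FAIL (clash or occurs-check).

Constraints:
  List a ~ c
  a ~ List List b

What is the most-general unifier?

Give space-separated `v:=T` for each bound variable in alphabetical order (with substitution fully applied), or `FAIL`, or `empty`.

Answer: a:=List List b c:=List List List b

Derivation:
step 1: unify List a ~ c  [subst: {-} | 1 pending]
  bind c := List a
step 2: unify a ~ List List b  [subst: {c:=List a} | 0 pending]
  bind a := List List b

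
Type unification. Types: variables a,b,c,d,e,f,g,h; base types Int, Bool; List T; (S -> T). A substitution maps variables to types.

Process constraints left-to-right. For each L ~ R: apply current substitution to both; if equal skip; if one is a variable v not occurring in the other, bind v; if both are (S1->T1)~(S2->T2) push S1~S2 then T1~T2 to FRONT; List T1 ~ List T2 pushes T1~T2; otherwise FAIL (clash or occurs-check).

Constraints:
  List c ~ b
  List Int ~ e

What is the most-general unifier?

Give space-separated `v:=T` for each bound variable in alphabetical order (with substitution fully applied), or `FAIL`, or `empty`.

step 1: unify List c ~ b  [subst: {-} | 1 pending]
  bind b := List c
step 2: unify List Int ~ e  [subst: {b:=List c} | 0 pending]
  bind e := List Int

Answer: b:=List c e:=List Int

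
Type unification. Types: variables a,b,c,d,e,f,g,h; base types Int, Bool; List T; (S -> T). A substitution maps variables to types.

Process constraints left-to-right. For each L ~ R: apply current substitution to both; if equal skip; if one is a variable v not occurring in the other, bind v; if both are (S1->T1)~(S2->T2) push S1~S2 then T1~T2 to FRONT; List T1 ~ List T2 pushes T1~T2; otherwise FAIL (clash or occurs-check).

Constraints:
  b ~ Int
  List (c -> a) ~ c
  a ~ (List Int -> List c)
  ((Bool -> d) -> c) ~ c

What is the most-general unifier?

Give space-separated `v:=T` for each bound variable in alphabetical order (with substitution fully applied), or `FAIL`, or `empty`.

step 1: unify b ~ Int  [subst: {-} | 3 pending]
  bind b := Int
step 2: unify List (c -> a) ~ c  [subst: {b:=Int} | 2 pending]
  occurs-check fail

Answer: FAIL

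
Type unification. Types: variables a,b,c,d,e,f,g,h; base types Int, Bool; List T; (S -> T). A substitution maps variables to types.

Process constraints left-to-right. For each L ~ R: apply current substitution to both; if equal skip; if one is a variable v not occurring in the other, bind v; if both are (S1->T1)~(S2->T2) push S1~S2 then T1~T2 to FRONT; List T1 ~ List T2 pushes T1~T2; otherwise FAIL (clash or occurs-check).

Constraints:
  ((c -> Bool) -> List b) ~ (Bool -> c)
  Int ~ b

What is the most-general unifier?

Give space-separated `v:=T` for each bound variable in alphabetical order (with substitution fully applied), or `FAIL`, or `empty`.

step 1: unify ((c -> Bool) -> List b) ~ (Bool -> c)  [subst: {-} | 1 pending]
  -> decompose arrow: push (c -> Bool)~Bool, List b~c
step 2: unify (c -> Bool) ~ Bool  [subst: {-} | 2 pending]
  clash: (c -> Bool) vs Bool

Answer: FAIL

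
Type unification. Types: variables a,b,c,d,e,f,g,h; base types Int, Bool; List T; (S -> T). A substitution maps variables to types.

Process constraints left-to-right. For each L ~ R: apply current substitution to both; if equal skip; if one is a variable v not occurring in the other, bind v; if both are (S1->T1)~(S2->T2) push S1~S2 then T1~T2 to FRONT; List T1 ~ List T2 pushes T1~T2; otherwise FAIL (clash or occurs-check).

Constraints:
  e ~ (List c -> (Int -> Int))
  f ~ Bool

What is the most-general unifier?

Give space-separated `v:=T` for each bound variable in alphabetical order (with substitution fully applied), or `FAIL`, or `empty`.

Answer: e:=(List c -> (Int -> Int)) f:=Bool

Derivation:
step 1: unify e ~ (List c -> (Int -> Int))  [subst: {-} | 1 pending]
  bind e := (List c -> (Int -> Int))
step 2: unify f ~ Bool  [subst: {e:=(List c -> (Int -> Int))} | 0 pending]
  bind f := Bool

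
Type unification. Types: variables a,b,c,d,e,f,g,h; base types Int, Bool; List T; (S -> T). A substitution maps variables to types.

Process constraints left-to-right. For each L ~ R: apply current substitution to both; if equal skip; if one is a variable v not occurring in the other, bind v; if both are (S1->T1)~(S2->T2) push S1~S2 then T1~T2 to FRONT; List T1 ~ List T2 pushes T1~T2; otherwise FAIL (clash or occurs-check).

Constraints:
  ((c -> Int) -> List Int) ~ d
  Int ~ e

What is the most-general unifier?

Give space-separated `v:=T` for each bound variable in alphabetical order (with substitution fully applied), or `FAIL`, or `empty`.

step 1: unify ((c -> Int) -> List Int) ~ d  [subst: {-} | 1 pending]
  bind d := ((c -> Int) -> List Int)
step 2: unify Int ~ e  [subst: {d:=((c -> Int) -> List Int)} | 0 pending]
  bind e := Int

Answer: d:=((c -> Int) -> List Int) e:=Int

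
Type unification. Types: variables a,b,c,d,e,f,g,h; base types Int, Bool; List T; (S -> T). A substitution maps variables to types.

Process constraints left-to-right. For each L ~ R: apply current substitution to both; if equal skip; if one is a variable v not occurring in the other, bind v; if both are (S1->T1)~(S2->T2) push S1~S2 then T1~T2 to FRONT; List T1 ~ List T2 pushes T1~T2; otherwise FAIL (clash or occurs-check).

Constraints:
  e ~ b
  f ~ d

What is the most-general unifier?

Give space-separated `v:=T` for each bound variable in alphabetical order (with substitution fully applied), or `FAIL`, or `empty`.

Answer: e:=b f:=d

Derivation:
step 1: unify e ~ b  [subst: {-} | 1 pending]
  bind e := b
step 2: unify f ~ d  [subst: {e:=b} | 0 pending]
  bind f := d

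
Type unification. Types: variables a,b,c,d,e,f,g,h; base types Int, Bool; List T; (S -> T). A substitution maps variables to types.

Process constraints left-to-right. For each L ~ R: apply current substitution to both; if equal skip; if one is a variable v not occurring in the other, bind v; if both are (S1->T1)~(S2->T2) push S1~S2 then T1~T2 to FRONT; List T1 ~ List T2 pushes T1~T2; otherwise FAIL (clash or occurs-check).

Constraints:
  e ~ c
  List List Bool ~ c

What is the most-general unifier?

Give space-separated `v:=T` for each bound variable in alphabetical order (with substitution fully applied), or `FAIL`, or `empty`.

Answer: c:=List List Bool e:=List List Bool

Derivation:
step 1: unify e ~ c  [subst: {-} | 1 pending]
  bind e := c
step 2: unify List List Bool ~ c  [subst: {e:=c} | 0 pending]
  bind c := List List Bool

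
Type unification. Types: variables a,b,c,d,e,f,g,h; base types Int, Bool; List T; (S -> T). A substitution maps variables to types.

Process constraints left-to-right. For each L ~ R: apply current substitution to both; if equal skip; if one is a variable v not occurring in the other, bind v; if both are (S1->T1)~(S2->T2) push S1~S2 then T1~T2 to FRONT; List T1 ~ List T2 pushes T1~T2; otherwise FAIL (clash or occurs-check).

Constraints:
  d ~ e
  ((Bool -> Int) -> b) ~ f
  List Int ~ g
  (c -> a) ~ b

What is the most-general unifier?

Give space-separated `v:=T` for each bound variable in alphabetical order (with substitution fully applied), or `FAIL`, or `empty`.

step 1: unify d ~ e  [subst: {-} | 3 pending]
  bind d := e
step 2: unify ((Bool -> Int) -> b) ~ f  [subst: {d:=e} | 2 pending]
  bind f := ((Bool -> Int) -> b)
step 3: unify List Int ~ g  [subst: {d:=e, f:=((Bool -> Int) -> b)} | 1 pending]
  bind g := List Int
step 4: unify (c -> a) ~ b  [subst: {d:=e, f:=((Bool -> Int) -> b), g:=List Int} | 0 pending]
  bind b := (c -> a)

Answer: b:=(c -> a) d:=e f:=((Bool -> Int) -> (c -> a)) g:=List Int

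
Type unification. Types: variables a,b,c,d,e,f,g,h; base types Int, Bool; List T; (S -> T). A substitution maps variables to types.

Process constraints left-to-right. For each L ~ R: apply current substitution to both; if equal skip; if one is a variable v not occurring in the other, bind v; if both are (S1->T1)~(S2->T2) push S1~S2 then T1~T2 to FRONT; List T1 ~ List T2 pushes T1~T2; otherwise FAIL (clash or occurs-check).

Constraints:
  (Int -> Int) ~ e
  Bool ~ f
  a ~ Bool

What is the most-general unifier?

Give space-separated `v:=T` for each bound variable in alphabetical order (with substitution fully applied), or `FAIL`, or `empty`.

Answer: a:=Bool e:=(Int -> Int) f:=Bool

Derivation:
step 1: unify (Int -> Int) ~ e  [subst: {-} | 2 pending]
  bind e := (Int -> Int)
step 2: unify Bool ~ f  [subst: {e:=(Int -> Int)} | 1 pending]
  bind f := Bool
step 3: unify a ~ Bool  [subst: {e:=(Int -> Int), f:=Bool} | 0 pending]
  bind a := Bool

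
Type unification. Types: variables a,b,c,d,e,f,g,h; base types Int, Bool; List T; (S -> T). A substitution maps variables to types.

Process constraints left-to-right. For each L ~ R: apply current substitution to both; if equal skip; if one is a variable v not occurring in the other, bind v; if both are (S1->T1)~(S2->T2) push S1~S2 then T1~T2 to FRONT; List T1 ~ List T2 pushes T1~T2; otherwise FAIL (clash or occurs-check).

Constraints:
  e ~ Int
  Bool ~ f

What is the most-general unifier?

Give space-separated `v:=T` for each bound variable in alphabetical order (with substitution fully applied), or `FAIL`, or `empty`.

step 1: unify e ~ Int  [subst: {-} | 1 pending]
  bind e := Int
step 2: unify Bool ~ f  [subst: {e:=Int} | 0 pending]
  bind f := Bool

Answer: e:=Int f:=Bool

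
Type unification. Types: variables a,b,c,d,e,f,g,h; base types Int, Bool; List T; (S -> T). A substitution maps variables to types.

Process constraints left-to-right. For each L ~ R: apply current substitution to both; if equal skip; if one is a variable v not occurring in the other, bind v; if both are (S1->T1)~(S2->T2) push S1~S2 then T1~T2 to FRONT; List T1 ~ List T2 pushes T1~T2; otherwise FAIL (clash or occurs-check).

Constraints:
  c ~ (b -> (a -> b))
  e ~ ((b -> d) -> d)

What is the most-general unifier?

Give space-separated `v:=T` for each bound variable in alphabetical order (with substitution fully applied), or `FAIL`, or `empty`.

step 1: unify c ~ (b -> (a -> b))  [subst: {-} | 1 pending]
  bind c := (b -> (a -> b))
step 2: unify e ~ ((b -> d) -> d)  [subst: {c:=(b -> (a -> b))} | 0 pending]
  bind e := ((b -> d) -> d)

Answer: c:=(b -> (a -> b)) e:=((b -> d) -> d)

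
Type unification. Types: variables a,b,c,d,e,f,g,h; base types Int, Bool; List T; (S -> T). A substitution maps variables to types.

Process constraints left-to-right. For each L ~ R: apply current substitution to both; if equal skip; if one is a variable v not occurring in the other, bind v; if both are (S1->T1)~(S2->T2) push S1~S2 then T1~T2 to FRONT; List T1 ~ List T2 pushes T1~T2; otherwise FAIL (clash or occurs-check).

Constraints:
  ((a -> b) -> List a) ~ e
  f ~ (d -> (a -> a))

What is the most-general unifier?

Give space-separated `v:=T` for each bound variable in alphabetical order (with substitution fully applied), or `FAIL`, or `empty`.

step 1: unify ((a -> b) -> List a) ~ e  [subst: {-} | 1 pending]
  bind e := ((a -> b) -> List a)
step 2: unify f ~ (d -> (a -> a))  [subst: {e:=((a -> b) -> List a)} | 0 pending]
  bind f := (d -> (a -> a))

Answer: e:=((a -> b) -> List a) f:=(d -> (a -> a))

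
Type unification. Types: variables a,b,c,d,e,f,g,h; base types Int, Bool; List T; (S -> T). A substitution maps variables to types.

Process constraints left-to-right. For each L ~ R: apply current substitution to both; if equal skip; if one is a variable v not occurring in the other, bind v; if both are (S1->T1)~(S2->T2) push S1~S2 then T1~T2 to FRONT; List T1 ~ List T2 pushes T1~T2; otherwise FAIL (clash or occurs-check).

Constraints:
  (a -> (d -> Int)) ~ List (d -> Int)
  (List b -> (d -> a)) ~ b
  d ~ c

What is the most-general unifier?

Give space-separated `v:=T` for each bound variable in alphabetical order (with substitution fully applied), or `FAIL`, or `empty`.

step 1: unify (a -> (d -> Int)) ~ List (d -> Int)  [subst: {-} | 2 pending]
  clash: (a -> (d -> Int)) vs List (d -> Int)

Answer: FAIL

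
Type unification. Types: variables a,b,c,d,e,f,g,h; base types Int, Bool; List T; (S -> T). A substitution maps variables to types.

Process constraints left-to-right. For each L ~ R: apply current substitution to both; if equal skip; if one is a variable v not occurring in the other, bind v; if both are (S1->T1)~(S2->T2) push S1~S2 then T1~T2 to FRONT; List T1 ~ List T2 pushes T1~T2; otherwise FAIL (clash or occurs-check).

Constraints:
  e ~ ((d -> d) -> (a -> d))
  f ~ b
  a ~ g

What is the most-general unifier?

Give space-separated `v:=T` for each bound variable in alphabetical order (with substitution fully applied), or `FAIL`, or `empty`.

Answer: a:=g e:=((d -> d) -> (g -> d)) f:=b

Derivation:
step 1: unify e ~ ((d -> d) -> (a -> d))  [subst: {-} | 2 pending]
  bind e := ((d -> d) -> (a -> d))
step 2: unify f ~ b  [subst: {e:=((d -> d) -> (a -> d))} | 1 pending]
  bind f := b
step 3: unify a ~ g  [subst: {e:=((d -> d) -> (a -> d)), f:=b} | 0 pending]
  bind a := g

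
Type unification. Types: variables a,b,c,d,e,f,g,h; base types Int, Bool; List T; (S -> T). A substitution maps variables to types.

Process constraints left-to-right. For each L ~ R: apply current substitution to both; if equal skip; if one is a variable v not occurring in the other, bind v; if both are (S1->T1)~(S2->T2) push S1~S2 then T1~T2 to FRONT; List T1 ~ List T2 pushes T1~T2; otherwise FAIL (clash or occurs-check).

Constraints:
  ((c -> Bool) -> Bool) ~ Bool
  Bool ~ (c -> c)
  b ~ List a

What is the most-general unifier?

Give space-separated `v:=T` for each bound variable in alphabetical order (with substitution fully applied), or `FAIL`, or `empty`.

step 1: unify ((c -> Bool) -> Bool) ~ Bool  [subst: {-} | 2 pending]
  clash: ((c -> Bool) -> Bool) vs Bool

Answer: FAIL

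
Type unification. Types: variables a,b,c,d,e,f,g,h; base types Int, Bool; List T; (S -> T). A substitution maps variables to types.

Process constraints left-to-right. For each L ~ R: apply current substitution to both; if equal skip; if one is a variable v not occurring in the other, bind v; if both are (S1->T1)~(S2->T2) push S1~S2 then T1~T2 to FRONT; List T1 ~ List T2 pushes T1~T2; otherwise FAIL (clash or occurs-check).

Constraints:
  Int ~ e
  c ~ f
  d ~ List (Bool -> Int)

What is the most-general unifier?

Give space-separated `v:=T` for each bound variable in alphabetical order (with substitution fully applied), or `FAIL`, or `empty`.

step 1: unify Int ~ e  [subst: {-} | 2 pending]
  bind e := Int
step 2: unify c ~ f  [subst: {e:=Int} | 1 pending]
  bind c := f
step 3: unify d ~ List (Bool -> Int)  [subst: {e:=Int, c:=f} | 0 pending]
  bind d := List (Bool -> Int)

Answer: c:=f d:=List (Bool -> Int) e:=Int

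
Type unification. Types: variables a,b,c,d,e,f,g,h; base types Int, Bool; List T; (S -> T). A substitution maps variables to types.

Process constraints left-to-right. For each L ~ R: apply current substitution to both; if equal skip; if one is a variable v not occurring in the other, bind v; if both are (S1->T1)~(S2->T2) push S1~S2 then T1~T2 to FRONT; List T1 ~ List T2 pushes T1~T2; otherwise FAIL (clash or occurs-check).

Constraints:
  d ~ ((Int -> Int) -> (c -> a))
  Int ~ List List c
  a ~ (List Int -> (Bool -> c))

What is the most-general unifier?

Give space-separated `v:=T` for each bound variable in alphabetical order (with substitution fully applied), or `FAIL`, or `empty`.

Answer: FAIL

Derivation:
step 1: unify d ~ ((Int -> Int) -> (c -> a))  [subst: {-} | 2 pending]
  bind d := ((Int -> Int) -> (c -> a))
step 2: unify Int ~ List List c  [subst: {d:=((Int -> Int) -> (c -> a))} | 1 pending]
  clash: Int vs List List c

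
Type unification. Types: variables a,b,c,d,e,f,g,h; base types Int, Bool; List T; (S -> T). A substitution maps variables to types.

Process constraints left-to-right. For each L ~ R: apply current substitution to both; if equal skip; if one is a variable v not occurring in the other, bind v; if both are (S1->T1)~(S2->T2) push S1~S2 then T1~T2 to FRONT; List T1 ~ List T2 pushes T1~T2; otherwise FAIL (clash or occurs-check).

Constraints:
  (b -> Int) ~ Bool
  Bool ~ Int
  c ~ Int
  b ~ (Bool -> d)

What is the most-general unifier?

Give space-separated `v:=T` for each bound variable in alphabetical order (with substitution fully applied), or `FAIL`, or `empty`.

step 1: unify (b -> Int) ~ Bool  [subst: {-} | 3 pending]
  clash: (b -> Int) vs Bool

Answer: FAIL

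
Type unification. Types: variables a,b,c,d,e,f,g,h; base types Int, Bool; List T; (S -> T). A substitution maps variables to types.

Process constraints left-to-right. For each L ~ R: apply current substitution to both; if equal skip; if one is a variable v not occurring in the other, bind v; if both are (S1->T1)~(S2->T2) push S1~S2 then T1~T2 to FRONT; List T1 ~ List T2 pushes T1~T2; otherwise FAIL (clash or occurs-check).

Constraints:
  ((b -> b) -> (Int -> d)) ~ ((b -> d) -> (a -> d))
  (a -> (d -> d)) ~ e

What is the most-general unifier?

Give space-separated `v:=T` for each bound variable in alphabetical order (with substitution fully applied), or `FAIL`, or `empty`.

step 1: unify ((b -> b) -> (Int -> d)) ~ ((b -> d) -> (a -> d))  [subst: {-} | 1 pending]
  -> decompose arrow: push (b -> b)~(b -> d), (Int -> d)~(a -> d)
step 2: unify (b -> b) ~ (b -> d)  [subst: {-} | 2 pending]
  -> decompose arrow: push b~b, b~d
step 3: unify b ~ b  [subst: {-} | 3 pending]
  -> identical, skip
step 4: unify b ~ d  [subst: {-} | 2 pending]
  bind b := d
step 5: unify (Int -> d) ~ (a -> d)  [subst: {b:=d} | 1 pending]
  -> decompose arrow: push Int~a, d~d
step 6: unify Int ~ a  [subst: {b:=d} | 2 pending]
  bind a := Int
step 7: unify d ~ d  [subst: {b:=d, a:=Int} | 1 pending]
  -> identical, skip
step 8: unify (Int -> (d -> d)) ~ e  [subst: {b:=d, a:=Int} | 0 pending]
  bind e := (Int -> (d -> d))

Answer: a:=Int b:=d e:=(Int -> (d -> d))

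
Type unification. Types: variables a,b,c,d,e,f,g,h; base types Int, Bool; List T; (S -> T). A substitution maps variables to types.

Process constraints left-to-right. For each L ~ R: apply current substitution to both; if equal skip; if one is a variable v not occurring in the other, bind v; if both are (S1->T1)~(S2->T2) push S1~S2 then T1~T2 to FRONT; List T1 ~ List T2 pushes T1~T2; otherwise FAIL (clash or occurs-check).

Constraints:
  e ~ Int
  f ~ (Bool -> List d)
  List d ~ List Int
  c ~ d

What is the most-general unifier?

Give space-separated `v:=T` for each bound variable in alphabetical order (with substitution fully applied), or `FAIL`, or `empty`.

step 1: unify e ~ Int  [subst: {-} | 3 pending]
  bind e := Int
step 2: unify f ~ (Bool -> List d)  [subst: {e:=Int} | 2 pending]
  bind f := (Bool -> List d)
step 3: unify List d ~ List Int  [subst: {e:=Int, f:=(Bool -> List d)} | 1 pending]
  -> decompose List: push d~Int
step 4: unify d ~ Int  [subst: {e:=Int, f:=(Bool -> List d)} | 1 pending]
  bind d := Int
step 5: unify c ~ Int  [subst: {e:=Int, f:=(Bool -> List d), d:=Int} | 0 pending]
  bind c := Int

Answer: c:=Int d:=Int e:=Int f:=(Bool -> List Int)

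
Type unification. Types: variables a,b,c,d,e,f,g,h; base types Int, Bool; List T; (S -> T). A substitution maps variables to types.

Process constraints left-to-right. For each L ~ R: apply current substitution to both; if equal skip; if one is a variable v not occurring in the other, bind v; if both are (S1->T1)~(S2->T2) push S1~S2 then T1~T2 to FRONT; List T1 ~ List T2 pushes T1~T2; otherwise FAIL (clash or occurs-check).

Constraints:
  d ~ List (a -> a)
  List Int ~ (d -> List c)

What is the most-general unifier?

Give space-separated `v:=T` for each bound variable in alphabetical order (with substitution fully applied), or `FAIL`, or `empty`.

Answer: FAIL

Derivation:
step 1: unify d ~ List (a -> a)  [subst: {-} | 1 pending]
  bind d := List (a -> a)
step 2: unify List Int ~ (List (a -> a) -> List c)  [subst: {d:=List (a -> a)} | 0 pending]
  clash: List Int vs (List (a -> a) -> List c)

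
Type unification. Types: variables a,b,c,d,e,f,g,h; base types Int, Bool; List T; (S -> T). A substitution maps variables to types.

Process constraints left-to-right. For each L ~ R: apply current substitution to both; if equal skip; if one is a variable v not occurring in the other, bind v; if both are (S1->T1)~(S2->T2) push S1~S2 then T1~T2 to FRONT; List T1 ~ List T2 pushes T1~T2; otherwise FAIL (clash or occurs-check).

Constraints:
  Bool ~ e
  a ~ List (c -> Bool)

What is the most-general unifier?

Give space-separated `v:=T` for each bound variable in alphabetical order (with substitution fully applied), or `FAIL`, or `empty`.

Answer: a:=List (c -> Bool) e:=Bool

Derivation:
step 1: unify Bool ~ e  [subst: {-} | 1 pending]
  bind e := Bool
step 2: unify a ~ List (c -> Bool)  [subst: {e:=Bool} | 0 pending]
  bind a := List (c -> Bool)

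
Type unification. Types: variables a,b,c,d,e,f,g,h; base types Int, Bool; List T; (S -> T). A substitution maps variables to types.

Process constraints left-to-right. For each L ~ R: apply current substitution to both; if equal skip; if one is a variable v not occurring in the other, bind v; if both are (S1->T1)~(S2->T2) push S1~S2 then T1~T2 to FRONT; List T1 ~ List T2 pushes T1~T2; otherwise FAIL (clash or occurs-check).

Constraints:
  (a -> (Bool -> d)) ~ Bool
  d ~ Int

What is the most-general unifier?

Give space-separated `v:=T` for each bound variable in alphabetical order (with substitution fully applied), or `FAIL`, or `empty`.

step 1: unify (a -> (Bool -> d)) ~ Bool  [subst: {-} | 1 pending]
  clash: (a -> (Bool -> d)) vs Bool

Answer: FAIL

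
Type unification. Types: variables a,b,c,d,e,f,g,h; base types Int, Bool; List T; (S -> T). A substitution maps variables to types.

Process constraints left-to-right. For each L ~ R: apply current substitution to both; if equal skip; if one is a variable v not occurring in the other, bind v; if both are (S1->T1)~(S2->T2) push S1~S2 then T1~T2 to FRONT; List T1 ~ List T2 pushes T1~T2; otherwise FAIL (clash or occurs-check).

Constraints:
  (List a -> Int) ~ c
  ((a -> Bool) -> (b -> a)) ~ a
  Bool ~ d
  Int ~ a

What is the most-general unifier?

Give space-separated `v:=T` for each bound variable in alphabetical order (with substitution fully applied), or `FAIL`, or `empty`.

step 1: unify (List a -> Int) ~ c  [subst: {-} | 3 pending]
  bind c := (List a -> Int)
step 2: unify ((a -> Bool) -> (b -> a)) ~ a  [subst: {c:=(List a -> Int)} | 2 pending]
  occurs-check fail

Answer: FAIL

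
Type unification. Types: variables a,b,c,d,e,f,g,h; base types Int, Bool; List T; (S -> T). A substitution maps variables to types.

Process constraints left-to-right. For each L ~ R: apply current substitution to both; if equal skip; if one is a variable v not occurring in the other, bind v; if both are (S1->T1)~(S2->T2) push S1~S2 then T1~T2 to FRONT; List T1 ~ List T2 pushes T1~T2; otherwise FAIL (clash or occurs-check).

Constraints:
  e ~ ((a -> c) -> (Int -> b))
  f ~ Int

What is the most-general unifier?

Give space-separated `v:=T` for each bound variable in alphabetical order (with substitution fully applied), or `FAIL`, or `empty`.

step 1: unify e ~ ((a -> c) -> (Int -> b))  [subst: {-} | 1 pending]
  bind e := ((a -> c) -> (Int -> b))
step 2: unify f ~ Int  [subst: {e:=((a -> c) -> (Int -> b))} | 0 pending]
  bind f := Int

Answer: e:=((a -> c) -> (Int -> b)) f:=Int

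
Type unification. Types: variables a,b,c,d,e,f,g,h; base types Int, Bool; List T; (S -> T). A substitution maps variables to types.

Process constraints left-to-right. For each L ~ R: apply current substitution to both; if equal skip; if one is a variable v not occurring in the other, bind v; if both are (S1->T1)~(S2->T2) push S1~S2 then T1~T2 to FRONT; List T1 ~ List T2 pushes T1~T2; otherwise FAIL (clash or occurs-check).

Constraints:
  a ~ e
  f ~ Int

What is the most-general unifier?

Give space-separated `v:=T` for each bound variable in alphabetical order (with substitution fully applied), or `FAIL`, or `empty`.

step 1: unify a ~ e  [subst: {-} | 1 pending]
  bind a := e
step 2: unify f ~ Int  [subst: {a:=e} | 0 pending]
  bind f := Int

Answer: a:=e f:=Int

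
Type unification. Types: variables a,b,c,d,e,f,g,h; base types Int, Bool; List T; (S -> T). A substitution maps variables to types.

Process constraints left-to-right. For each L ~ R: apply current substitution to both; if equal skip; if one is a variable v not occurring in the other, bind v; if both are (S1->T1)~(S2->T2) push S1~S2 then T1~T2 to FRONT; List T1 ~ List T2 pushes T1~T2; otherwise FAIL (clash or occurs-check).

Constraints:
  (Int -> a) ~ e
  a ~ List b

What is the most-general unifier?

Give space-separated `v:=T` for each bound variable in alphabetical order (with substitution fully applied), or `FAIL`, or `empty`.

Answer: a:=List b e:=(Int -> List b)

Derivation:
step 1: unify (Int -> a) ~ e  [subst: {-} | 1 pending]
  bind e := (Int -> a)
step 2: unify a ~ List b  [subst: {e:=(Int -> a)} | 0 pending]
  bind a := List b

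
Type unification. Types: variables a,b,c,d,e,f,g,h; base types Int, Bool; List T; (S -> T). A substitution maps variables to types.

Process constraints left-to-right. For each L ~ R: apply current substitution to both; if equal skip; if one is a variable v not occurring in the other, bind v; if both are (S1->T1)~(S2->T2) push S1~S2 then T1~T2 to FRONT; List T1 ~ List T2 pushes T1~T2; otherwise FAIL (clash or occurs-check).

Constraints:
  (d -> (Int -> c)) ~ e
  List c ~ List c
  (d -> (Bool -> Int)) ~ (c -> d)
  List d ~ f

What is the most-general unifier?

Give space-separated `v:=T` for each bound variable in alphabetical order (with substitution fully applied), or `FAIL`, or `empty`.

step 1: unify (d -> (Int -> c)) ~ e  [subst: {-} | 3 pending]
  bind e := (d -> (Int -> c))
step 2: unify List c ~ List c  [subst: {e:=(d -> (Int -> c))} | 2 pending]
  -> identical, skip
step 3: unify (d -> (Bool -> Int)) ~ (c -> d)  [subst: {e:=(d -> (Int -> c))} | 1 pending]
  -> decompose arrow: push d~c, (Bool -> Int)~d
step 4: unify d ~ c  [subst: {e:=(d -> (Int -> c))} | 2 pending]
  bind d := c
step 5: unify (Bool -> Int) ~ c  [subst: {e:=(d -> (Int -> c)), d:=c} | 1 pending]
  bind c := (Bool -> Int)
step 6: unify List (Bool -> Int) ~ f  [subst: {e:=(d -> (Int -> c)), d:=c, c:=(Bool -> Int)} | 0 pending]
  bind f := List (Bool -> Int)

Answer: c:=(Bool -> Int) d:=(Bool -> Int) e:=((Bool -> Int) -> (Int -> (Bool -> Int))) f:=List (Bool -> Int)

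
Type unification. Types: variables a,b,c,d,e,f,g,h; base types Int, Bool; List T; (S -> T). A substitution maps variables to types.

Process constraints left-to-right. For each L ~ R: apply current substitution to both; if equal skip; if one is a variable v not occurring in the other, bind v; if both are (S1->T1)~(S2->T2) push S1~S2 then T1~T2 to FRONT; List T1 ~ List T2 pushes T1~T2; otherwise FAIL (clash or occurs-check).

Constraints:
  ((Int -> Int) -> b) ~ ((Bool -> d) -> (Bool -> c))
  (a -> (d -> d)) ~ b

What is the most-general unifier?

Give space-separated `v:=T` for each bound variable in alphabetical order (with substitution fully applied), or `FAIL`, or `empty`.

Answer: FAIL

Derivation:
step 1: unify ((Int -> Int) -> b) ~ ((Bool -> d) -> (Bool -> c))  [subst: {-} | 1 pending]
  -> decompose arrow: push (Int -> Int)~(Bool -> d), b~(Bool -> c)
step 2: unify (Int -> Int) ~ (Bool -> d)  [subst: {-} | 2 pending]
  -> decompose arrow: push Int~Bool, Int~d
step 3: unify Int ~ Bool  [subst: {-} | 3 pending]
  clash: Int vs Bool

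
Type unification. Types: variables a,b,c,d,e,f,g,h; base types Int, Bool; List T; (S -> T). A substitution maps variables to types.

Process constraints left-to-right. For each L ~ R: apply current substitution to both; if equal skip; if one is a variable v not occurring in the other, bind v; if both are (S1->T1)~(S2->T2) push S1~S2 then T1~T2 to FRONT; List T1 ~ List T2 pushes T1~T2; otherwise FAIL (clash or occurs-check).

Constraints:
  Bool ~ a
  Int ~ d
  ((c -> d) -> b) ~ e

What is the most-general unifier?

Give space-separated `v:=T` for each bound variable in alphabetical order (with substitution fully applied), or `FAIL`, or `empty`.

step 1: unify Bool ~ a  [subst: {-} | 2 pending]
  bind a := Bool
step 2: unify Int ~ d  [subst: {a:=Bool} | 1 pending]
  bind d := Int
step 3: unify ((c -> Int) -> b) ~ e  [subst: {a:=Bool, d:=Int} | 0 pending]
  bind e := ((c -> Int) -> b)

Answer: a:=Bool d:=Int e:=((c -> Int) -> b)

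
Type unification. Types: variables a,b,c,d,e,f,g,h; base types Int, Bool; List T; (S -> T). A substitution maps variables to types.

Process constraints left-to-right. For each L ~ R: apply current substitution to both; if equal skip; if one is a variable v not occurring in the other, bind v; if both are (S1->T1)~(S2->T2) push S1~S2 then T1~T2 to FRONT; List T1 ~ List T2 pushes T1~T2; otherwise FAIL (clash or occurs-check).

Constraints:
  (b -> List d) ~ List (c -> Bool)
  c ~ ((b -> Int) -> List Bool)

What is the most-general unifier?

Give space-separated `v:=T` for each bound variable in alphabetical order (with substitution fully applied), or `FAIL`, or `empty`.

Answer: FAIL

Derivation:
step 1: unify (b -> List d) ~ List (c -> Bool)  [subst: {-} | 1 pending]
  clash: (b -> List d) vs List (c -> Bool)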